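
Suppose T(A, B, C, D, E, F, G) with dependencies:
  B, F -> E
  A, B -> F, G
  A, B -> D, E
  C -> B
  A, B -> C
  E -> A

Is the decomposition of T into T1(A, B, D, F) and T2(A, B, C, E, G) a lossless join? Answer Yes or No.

T1 ∩ T2 = {A, B}; its closure under F is {A, B, C, D, E, F, G}.
Since T1 ⊆ {A, B, C, D, E, F, G}, the intersection is a superkey of T1; the decomposition is lossless.

Yes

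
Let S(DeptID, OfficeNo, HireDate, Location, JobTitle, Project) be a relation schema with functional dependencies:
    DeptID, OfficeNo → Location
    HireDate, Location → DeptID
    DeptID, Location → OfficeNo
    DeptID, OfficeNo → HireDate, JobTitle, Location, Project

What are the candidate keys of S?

{DeptID, Location}, {DeptID, OfficeNo}, {HireDate, Location}

{DeptID, Location}⁺ = {DeptID, HireDate, JobTitle, Location, OfficeNo, Project} — all of the relation — so {DeptID, Location} is a candidate key.
{DeptID, OfficeNo}⁺ = {DeptID, HireDate, JobTitle, Location, OfficeNo, Project} — all of the relation — so {DeptID, OfficeNo} is a candidate key.
{HireDate, Location}⁺ = {DeptID, HireDate, JobTitle, Location, OfficeNo, Project} — all of the relation — so {HireDate, Location} is a candidate key.
No proper subset of any of these is a key, and no other minimal superkey exists.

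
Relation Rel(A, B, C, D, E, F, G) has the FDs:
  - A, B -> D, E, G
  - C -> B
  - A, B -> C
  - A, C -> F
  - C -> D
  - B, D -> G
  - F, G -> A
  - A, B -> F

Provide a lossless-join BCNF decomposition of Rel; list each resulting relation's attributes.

Candidate keys of the original relation: {A, B}, {A, C}, {B, D, F}, {B, F, G}, {C, F}.
In {A, B, C, D, E, F, G}, {C} is not a superkey ({C}⁺ restricted to this set is {B, C, D, G}), so split on C -> B, D, G into {B, C, D, G} and {A, C, E, F}.
In {B, C, D, G}, {B, D} is not a superkey ({B, D}⁺ restricted to this set is {B, D, G}), so split on B, D -> G into {B, D, G} and {B, C, D}.
{B, D, G} is in BCNF.
{B, C, D} is in BCNF.
{A, C, E, F} is in BCNF.

{A, C, E, F}; {B, C, D}; {B, D, G}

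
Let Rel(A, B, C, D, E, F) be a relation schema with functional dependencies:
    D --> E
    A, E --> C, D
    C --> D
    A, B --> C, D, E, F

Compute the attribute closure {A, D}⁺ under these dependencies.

{A, C, D, E}

Start with {A, D}.
D --> E applies; add {E} → now {A, D, E}.
A, E --> C, D applies; add {C} → now {A, C, D, E}.
No further FD applies.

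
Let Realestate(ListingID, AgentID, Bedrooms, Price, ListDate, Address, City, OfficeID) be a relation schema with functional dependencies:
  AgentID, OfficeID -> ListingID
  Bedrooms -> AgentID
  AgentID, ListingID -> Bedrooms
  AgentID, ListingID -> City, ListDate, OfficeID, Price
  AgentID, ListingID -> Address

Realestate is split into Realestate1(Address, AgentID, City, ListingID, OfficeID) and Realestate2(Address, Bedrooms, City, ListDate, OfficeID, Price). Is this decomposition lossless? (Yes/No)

No

Realestate1 ∩ Realestate2 = {Address, City, OfficeID}; its closure under F is {Address, City, OfficeID}.
Realestate1 ⊄ {Address, City, OfficeID} and Realestate2 ⊄ {Address, City, OfficeID}, so the split is lossy.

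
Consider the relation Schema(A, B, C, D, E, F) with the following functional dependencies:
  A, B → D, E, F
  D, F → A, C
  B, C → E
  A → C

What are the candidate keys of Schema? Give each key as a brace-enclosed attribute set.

No FD produces {B}, so it must be in every candidate key.
Closure of {A, B} is {A, B, C, D, E, F}, the whole schema; {A, B} is a candidate key.
Closure of {B, D, F} is {A, B, C, D, E, F}, the whole schema; {B, D, F} is a candidate key.
These are minimal and exhaustive — every other superkey contains one of them.

{A, B}, {B, D, F}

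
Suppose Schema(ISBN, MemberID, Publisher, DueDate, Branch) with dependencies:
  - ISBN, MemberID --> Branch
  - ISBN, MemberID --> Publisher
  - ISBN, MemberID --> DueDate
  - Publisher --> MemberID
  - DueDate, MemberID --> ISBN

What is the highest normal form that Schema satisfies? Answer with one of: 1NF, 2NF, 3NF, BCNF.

3NF

Candidate keys: {DueDate, MemberID}, {DueDate, Publisher}, {ISBN, MemberID}, {ISBN, Publisher}. Prime attributes: {DueDate, ISBN, MemberID, Publisher}.
Publisher --> MemberID breaks BCNF: {Publisher}⁺ = {MemberID, Publisher}, so {Publisher} is not a superkey.
But every attribute on its right side ({MemberID}) is prime, and the same holds for every other non-superkey FD, so 3NF still holds.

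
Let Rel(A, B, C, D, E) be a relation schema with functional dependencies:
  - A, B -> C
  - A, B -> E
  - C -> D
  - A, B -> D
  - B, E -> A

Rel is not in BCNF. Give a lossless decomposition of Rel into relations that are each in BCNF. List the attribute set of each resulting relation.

Candidate keys of the original relation: {A, B}, {B, E}.
In {A, B, C, D, E}, {C} is not a superkey ({C}⁺ restricted to this set is {C, D}), so split on C -> D into {C, D} and {A, B, C, E}.
{C, D} has no BCNF violation.
{A, B, C, E} has no BCNF violation.

{A, B, C, E}; {C, D}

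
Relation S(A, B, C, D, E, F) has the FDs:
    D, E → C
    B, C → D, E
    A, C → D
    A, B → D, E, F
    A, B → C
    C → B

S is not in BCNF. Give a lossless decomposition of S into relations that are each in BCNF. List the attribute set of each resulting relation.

{A, D, E, F}; {B, C, D, E}

Candidate keys of the original relation: {A, B}, {A, C}, {A, D, E}.
{A, B, C, D, E, F}: {D, E} determines {B, C, D, E} here but is not a superkey — split on D, E → B, C, giving {B, C, D, E} and {A, D, E, F}.
{B, C, D, E} is in BCNF.
{A, D, E, F} is in BCNF.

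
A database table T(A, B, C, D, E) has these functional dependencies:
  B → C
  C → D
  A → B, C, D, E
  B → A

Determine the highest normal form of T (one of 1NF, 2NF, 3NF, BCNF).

Candidate keys: {A}, {B}. Prime attributes: {A, B}.
C → D: {C}⁺ = {C, D}, which is not all of the attributes, so the left side is not a superkey — BCNF is violated.
Because {D} is non-prime and the left side of C → D is not a superkey, the relation is not in 3NF.
Every candidate key is a single attribute, so no partial dependency is possible; 2NF holds.

2NF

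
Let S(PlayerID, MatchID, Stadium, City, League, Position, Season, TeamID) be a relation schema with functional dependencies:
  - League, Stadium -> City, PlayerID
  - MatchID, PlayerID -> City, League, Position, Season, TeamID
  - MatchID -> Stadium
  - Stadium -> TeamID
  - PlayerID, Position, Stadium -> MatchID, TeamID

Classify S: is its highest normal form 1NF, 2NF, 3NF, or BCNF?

1NF

Candidate keys: {League, MatchID}, {League, Position, Stadium}, {MatchID, PlayerID}, {PlayerID, Position, Stadium}. Prime attributes: {League, MatchID, PlayerID, Position, Stadium}.
League, Stadium -> City, PlayerID: {League, Stadium}⁺ = {City, League, PlayerID, Stadium, TeamID}, which is not all of the attributes, so the left side is not a superkey — BCNF is violated.
League, Stadium -> City, PlayerID determines the non-prime attribute {City} from a non-superkey — 3NF is violated.
{MatchID} is a proper subset of the key {League, MatchID}, and {MatchID}⁺ contains the non-prime attribute {TeamID} — a partial dependency, so 2NF is violated.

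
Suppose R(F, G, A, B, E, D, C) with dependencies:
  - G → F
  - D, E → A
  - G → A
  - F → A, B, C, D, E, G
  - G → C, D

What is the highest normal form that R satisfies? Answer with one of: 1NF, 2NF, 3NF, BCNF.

2NF

Candidate keys: {F}, {G}. Prime attributes: {F, G}.
D, E → A: {D, E}⁺ = {A, D, E}, which is not all of the attributes, so the left side is not a superkey — BCNF is violated.
Because {A} is non-prime and the left side of D, E → A is not a superkey, the relation is not in 3NF.
All keys have size 1, which rules out partial dependencies — 2NF is satisfied.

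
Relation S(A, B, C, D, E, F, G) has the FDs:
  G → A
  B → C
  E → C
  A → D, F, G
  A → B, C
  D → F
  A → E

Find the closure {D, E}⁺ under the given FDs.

{C, D, E, F}

Start with {D, E}.
E → C applies; add {C} → now {C, D, E}.
D → F applies; add {F} → now {C, D, E, F}.
No further FD applies.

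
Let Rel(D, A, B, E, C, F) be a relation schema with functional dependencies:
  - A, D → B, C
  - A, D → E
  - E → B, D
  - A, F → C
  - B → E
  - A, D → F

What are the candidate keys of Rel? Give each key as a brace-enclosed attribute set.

No FD produces {A}, so it must be in every candidate key.
{A, B} is a candidate key since {A, B}⁺ = {A, B, C, D, E, F} covers every attribute.
{A, D} is a candidate key since {A, D}⁺ = {A, B, C, D, E, F} covers every attribute.
{A, E} is a candidate key since {A, E}⁺ = {A, B, C, D, E, F} covers every attribute.
These are minimal and exhaustive — every other superkey contains one of them.

{A, B}, {A, D}, {A, E}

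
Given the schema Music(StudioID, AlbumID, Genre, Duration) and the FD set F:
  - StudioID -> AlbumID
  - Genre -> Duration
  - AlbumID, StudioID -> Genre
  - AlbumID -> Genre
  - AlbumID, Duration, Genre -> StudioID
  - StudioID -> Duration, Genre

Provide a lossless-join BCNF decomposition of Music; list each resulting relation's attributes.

{AlbumID, Genre, StudioID}; {Duration, Genre}

Candidate keys of the original relation: {AlbumID}, {StudioID}.
In {AlbumID, Duration, Genre, StudioID}, {Genre} is not a superkey ({Genre}⁺ restricted to this set is {Duration, Genre}), so split on Genre -> Duration into {Duration, Genre} and {AlbumID, Genre, StudioID}.
{Duration, Genre} has no BCNF violation.
{AlbumID, Genre, StudioID} has no BCNF violation.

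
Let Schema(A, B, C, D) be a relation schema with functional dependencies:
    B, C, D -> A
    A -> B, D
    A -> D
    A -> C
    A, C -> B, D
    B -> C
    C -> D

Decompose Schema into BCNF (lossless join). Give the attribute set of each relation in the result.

{A, B, C}; {C, D}

Candidate keys of the original relation: {A}, {B}.
In {A, B, C, D}, {C} is not a superkey ({C}⁺ restricted to this set is {C, D}), so split on C -> D into {C, D} and {A, B, C}.
{C, D} is in BCNF.
{A, B, C} is in BCNF.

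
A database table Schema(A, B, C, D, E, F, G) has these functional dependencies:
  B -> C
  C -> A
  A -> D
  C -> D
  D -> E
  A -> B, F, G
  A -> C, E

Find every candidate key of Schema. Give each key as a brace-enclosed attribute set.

{A}, {B}, {C}

{A}⁺ = {A, B, C, D, E, F, G}, which is every attribute, so {A} is a candidate key.
{B}⁺ = {A, B, C, D, E, F, G}, which is every attribute, so {B} is a candidate key.
{C}⁺ = {A, B, C, D, E, F, G}, which is every attribute, so {C} is a candidate key.
These are minimal and exhaustive — every other superkey contains one of them.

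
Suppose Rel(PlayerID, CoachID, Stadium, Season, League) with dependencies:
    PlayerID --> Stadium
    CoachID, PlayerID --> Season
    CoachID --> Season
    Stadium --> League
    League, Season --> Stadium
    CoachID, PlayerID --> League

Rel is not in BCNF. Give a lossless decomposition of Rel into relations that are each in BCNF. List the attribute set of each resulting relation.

Candidate key of the original relation: {CoachID, PlayerID}.
{CoachID, League, PlayerID, Season, Stadium}: {PlayerID} determines {League, PlayerID, Stadium} here but is not a superkey — split on PlayerID --> League, Stadium, giving {League, PlayerID, Stadium} and {CoachID, PlayerID, Season}.
{League, PlayerID, Stadium}: {Stadium} determines {League, Stadium} here but is not a superkey — split on Stadium --> League, giving {League, Stadium} and {PlayerID, Stadium}.
{League, Stadium}: every determinant is a superkey — BCNF.
{PlayerID, Stadium}: every determinant is a superkey — BCNF.
{CoachID, PlayerID, Season}: {CoachID} determines {CoachID, Season} here but is not a superkey — split on CoachID --> Season, giving {CoachID, Season} and {CoachID, PlayerID}.
{CoachID, Season}: every determinant is a superkey — BCNF.
{CoachID, PlayerID}: every determinant is a superkey — BCNF.

{CoachID, PlayerID}; {CoachID, Season}; {League, Stadium}; {PlayerID, Stadium}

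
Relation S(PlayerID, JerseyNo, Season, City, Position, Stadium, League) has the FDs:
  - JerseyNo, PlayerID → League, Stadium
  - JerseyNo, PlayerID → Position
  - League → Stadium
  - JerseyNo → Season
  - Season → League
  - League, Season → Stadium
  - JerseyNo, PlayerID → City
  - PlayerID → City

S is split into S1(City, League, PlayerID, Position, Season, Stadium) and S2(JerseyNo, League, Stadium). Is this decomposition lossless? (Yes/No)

No

S1 ∩ S2 = {League, Stadium}; its closure under F is {League, Stadium}.
S1 ⊄ {League, Stadium} and S2 ⊄ {League, Stadium}, so the split is lossy.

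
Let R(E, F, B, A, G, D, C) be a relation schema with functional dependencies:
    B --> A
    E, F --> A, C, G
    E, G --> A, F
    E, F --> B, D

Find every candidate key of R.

{E} never appears on the right of any FD, so every key must include it.
{E, F}⁺ = {A, B, C, D, E, F, G}, which is every attribute, so {E, F} is a candidate key.
{E, G}⁺ = {A, B, C, D, E, F, G}, which is every attribute, so {E, G} is a candidate key.
No proper subset of any of these is a key, and no other minimal superkey exists.

{E, F}, {E, G}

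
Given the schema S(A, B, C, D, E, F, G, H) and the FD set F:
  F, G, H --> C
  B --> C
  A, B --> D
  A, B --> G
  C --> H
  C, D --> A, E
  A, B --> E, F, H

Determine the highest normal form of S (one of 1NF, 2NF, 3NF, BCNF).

Candidate keys: {A, B}, {B, D}. Prime attributes: {A, B, D}.
F, G, H --> C: {F, G, H}⁺ = {C, F, G, H}, which is not all of the attributes, so the left side is not a superkey — BCNF is violated.
Because {C} is non-prime and the left side of F, G, H --> C is not a superkey, the relation is not in 3NF.
{B} is a proper subset of the key {A, B}, and {B}⁺ contains the non-prime attributes {C, H} — a partial dependency, so 2NF is violated.

1NF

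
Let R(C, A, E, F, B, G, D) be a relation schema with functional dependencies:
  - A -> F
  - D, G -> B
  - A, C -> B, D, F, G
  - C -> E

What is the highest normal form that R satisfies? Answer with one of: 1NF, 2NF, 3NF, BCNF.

1NF

Candidate key: {A, C}. Prime attributes: {A, C}.
A -> F breaks BCNF: {A}⁺ = {A, F}, so {A} is not a superkey.
A -> F determines the non-prime attribute {F} from a non-superkey — 3NF is violated.
{A} is a proper subset of the key {A, C}, and {A}⁺ contains the non-prime attribute {F} — a partial dependency, so 2NF is violated.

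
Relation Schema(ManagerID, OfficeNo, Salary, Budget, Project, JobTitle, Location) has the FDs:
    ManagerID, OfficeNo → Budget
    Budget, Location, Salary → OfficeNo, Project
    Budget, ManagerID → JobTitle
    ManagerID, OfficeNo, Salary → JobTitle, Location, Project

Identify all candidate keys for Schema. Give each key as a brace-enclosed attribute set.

{Budget, Location, ManagerID, Salary}, {ManagerID, OfficeNo, Salary}

{ManagerID, Salary} never appear on the right of any FD, so every key must include all of them.
{ManagerID, OfficeNo, Salary}⁺ = {Budget, JobTitle, Location, ManagerID, OfficeNo, Project, Salary} — all of the relation — so {ManagerID, OfficeNo, Salary} is a candidate key.
{Budget, Location, ManagerID, Salary}⁺ = {Budget, JobTitle, Location, ManagerID, OfficeNo, Project, Salary} — all of the relation — so {Budget, Location, ManagerID, Salary} is a candidate key.
No proper subset of any of these is a key, and no other minimal superkey exists.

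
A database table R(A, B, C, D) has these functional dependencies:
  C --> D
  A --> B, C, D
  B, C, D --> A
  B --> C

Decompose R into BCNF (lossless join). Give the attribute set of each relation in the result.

Candidate keys of the original relation: {A}, {B}.
Within {A, B, C, D}: {C}⁺ ∩ {A, B, C, D} = {C, D}, not the whole set, so C --> D violates BCNF; decompose into {C, D} and {A, B, C}.
{C, D}: every determinant is a superkey — BCNF.
{A, B, C}: every determinant is a superkey — BCNF.

{A, B, C}; {C, D}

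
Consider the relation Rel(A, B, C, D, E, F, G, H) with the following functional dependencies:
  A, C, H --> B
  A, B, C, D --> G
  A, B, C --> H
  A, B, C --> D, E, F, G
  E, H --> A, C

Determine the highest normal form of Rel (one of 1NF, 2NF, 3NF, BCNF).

BCNF

Candidate keys: {A, B, C}, {A, C, H}, {E, H}. Prime attributes: {A, B, C, E, H}.
Each dependency's left side is a superkey — BCNF holds.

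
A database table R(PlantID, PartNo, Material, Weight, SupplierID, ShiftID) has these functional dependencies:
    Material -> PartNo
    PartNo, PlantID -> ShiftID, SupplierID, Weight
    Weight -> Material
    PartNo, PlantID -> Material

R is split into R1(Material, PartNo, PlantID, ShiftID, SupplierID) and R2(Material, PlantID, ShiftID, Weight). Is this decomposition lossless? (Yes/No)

Yes

R1 ∩ R2 = {Material, PlantID, ShiftID}; its closure under F is {Material, PartNo, PlantID, ShiftID, SupplierID, Weight}.
This includes all of R1, so the common attributes are a superkey of R1 — the join is lossless.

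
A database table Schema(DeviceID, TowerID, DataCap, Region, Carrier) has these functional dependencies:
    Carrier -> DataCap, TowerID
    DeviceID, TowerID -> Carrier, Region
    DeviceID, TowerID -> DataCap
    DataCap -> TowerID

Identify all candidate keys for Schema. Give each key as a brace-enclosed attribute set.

{DeviceID} never appears on the right of any FD, so every key must include it.
Closure of {Carrier, DeviceID} is {Carrier, DataCap, DeviceID, Region, TowerID}, the whole schema; {Carrier, DeviceID} is a candidate key.
Closure of {DataCap, DeviceID} is {Carrier, DataCap, DeviceID, Region, TowerID}, the whole schema; {DataCap, DeviceID} is a candidate key.
Closure of {DeviceID, TowerID} is {Carrier, DataCap, DeviceID, Region, TowerID}, the whole schema; {DeviceID, TowerID} is a candidate key.
These are minimal and exhaustive — every other superkey contains one of them.

{Carrier, DeviceID}, {DataCap, DeviceID}, {DeviceID, TowerID}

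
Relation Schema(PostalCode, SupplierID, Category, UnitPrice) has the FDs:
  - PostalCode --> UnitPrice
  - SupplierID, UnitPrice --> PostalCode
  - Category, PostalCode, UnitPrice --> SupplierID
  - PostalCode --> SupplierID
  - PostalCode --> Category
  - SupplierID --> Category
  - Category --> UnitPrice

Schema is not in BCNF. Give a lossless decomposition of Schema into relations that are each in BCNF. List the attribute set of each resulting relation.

Candidate keys of the original relation: {PostalCode}, {SupplierID}.
In {Category, PostalCode, SupplierID, UnitPrice}, {Category} is not a superkey ({Category}⁺ restricted to this set is {Category, UnitPrice}), so split on Category --> UnitPrice into {Category, UnitPrice} and {Category, PostalCode, SupplierID}.
{Category, UnitPrice} has no BCNF violation.
{Category, PostalCode, SupplierID} has no BCNF violation.

{Category, PostalCode, SupplierID}; {Category, UnitPrice}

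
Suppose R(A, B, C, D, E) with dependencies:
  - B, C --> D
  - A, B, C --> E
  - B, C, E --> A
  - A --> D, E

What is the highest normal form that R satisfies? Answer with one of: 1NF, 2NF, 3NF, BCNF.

1NF

Candidate keys: {A, B, C}, {B, C, E}. Prime attributes: {A, B, C, E}.
B, C --> D: {B, C}⁺ = {B, C, D}, which is not all of the attributes, so the left side is not a superkey — BCNF is violated.
B, C --> D has non-prime {D} on the right and a non-superkey on the left, so 3NF fails.
Since {A} ⊂ {A, B, C} and {A}⁺ ⊇ {D} with {D} non-prime, there is a partial dependency; 2NF fails.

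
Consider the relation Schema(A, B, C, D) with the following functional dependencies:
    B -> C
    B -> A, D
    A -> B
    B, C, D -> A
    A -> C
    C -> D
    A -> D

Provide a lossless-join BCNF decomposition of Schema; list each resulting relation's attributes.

{A, B, C}; {C, D}

Candidate keys of the original relation: {A}, {B}.
In {A, B, C, D}, {C} is not a superkey ({C}⁺ restricted to this set is {C, D}), so split on C -> D into {C, D} and {A, B, C}.
{C, D} has no BCNF violation.
{A, B, C} has no BCNF violation.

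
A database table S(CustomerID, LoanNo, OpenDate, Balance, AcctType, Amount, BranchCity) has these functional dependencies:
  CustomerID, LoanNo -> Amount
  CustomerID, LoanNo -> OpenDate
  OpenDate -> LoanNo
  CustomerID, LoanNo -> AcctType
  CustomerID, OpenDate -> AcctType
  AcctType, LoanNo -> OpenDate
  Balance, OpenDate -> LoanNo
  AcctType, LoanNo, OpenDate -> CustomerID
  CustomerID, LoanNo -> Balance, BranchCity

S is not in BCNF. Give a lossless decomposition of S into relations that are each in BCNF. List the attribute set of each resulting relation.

Candidate keys of the original relation: {AcctType, LoanNo}, {AcctType, OpenDate}, {CustomerID, LoanNo}, {CustomerID, OpenDate}.
Within {AcctType, Amount, Balance, BranchCity, CustomerID, LoanNo, OpenDate}: {OpenDate}⁺ ∩ {AcctType, Amount, Balance, BranchCity, CustomerID, LoanNo, OpenDate} = {LoanNo, OpenDate}, not the whole set, so OpenDate -> LoanNo violates BCNF; decompose into {LoanNo, OpenDate} and {AcctType, Amount, Balance, BranchCity, CustomerID, OpenDate}.
{LoanNo, OpenDate}: every determinant is a superkey — BCNF.
{AcctType, Amount, Balance, BranchCity, CustomerID, OpenDate}: every determinant is a superkey — BCNF.

{AcctType, Amount, Balance, BranchCity, CustomerID, OpenDate}; {LoanNo, OpenDate}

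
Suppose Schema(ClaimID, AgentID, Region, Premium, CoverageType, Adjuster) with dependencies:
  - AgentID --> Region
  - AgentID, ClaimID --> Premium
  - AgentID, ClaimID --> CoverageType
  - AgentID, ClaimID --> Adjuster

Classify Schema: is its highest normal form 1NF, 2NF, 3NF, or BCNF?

Candidate key: {AgentID, ClaimID}. Prime attributes: {AgentID, ClaimID}.
For AgentID --> Region we have {AgentID}⁺ = {AgentID, Region}; {AgentID} is not a superkey, so BCNF fails.
AgentID --> Region has non-prime {Region} on the right and a non-superkey on the left, so 3NF fails.
Since {AgentID} ⊂ {AgentID, ClaimID} and {AgentID}⁺ ⊇ {Region} with {Region} non-prime, there is a partial dependency; 2NF fails.

1NF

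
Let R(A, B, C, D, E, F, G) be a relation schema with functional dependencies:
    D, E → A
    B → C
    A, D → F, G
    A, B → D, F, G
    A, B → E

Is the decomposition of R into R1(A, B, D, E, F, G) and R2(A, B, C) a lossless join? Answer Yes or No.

Yes

R1 ∩ R2 = {A, B}; its closure under F is {A, B, C, D, E, F, G}.
R1 is contained in that closure, so R1 ∩ R2 → R1 holds and the join is lossless.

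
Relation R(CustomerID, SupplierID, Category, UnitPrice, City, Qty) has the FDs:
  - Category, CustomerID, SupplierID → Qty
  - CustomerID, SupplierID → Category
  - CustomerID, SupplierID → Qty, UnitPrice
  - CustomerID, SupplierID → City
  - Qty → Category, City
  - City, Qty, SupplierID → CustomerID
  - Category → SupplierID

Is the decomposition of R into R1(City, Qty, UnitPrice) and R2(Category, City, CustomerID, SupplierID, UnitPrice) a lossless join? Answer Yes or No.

Common attributes: {City, UnitPrice}; their closure is {City, UnitPrice}.
Neither R1 nor R2 is contained in that closure, so the decomposition is lossy.

No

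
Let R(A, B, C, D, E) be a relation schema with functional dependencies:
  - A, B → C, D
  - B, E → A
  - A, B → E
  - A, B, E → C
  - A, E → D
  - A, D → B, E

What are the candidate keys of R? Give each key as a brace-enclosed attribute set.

{A, B} is a candidate key since {A, B}⁺ = {A, B, C, D, E} covers every attribute.
{A, D} is a candidate key since {A, D}⁺ = {A, B, C, D, E} covers every attribute.
{A, E} is a candidate key since {A, E}⁺ = {A, B, C, D, E} covers every attribute.
{B, E} is a candidate key since {B, E}⁺ = {A, B, C, D, E} covers every attribute.
Any other superkey properly contains one of these, so there are no further candidate keys.

{A, B}, {A, D}, {A, E}, {B, E}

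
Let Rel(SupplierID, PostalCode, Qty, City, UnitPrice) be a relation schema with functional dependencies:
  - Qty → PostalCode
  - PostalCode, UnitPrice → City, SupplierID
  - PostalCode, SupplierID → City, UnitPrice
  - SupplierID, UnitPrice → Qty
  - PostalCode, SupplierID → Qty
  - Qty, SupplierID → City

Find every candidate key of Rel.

{PostalCode, SupplierID} is a candidate key since {PostalCode, SupplierID}⁺ = {City, PostalCode, Qty, SupplierID, UnitPrice} covers every attribute.
{PostalCode, UnitPrice} is a candidate key since {PostalCode, UnitPrice}⁺ = {City, PostalCode, Qty, SupplierID, UnitPrice} covers every attribute.
{Qty, SupplierID} is a candidate key since {Qty, SupplierID}⁺ = {City, PostalCode, Qty, SupplierID, UnitPrice} covers every attribute.
{Qty, UnitPrice} is a candidate key since {Qty, UnitPrice}⁺ = {City, PostalCode, Qty, SupplierID, UnitPrice} covers every attribute.
{SupplierID, UnitPrice} is a candidate key since {SupplierID, UnitPrice}⁺ = {City, PostalCode, Qty, SupplierID, UnitPrice} covers every attribute.
Any other superkey properly contains one of these, so there are no further candidate keys.

{PostalCode, SupplierID}, {PostalCode, UnitPrice}, {Qty, SupplierID}, {Qty, UnitPrice}, {SupplierID, UnitPrice}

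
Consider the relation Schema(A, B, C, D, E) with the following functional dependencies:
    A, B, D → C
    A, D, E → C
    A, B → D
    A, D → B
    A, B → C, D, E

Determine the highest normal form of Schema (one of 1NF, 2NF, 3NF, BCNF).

Candidate keys: {A, B}, {A, D}. Prime attributes: {A, B, D}.
Each dependency's left side is a superkey — BCNF holds.

BCNF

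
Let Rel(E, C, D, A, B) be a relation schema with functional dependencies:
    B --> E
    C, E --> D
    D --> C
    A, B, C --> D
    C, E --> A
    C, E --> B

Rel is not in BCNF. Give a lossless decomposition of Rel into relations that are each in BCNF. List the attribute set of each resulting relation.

Candidate keys of the original relation: {B, C}, {B, D}, {C, E}, {D, E}.
In {A, B, C, D, E}, {B} is not a superkey ({B}⁺ restricted to this set is {B, E}), so split on B --> E into {B, E} and {A, B, C, D}.
{B, E} has no BCNF violation.
In {A, B, C, D}, {D} is not a superkey ({D}⁺ restricted to this set is {C, D}), so split on D --> C into {C, D} and {A, B, D}.
{C, D} has no BCNF violation.
{A, B, D} has no BCNF violation.

{A, B, D}; {B, E}; {C, D}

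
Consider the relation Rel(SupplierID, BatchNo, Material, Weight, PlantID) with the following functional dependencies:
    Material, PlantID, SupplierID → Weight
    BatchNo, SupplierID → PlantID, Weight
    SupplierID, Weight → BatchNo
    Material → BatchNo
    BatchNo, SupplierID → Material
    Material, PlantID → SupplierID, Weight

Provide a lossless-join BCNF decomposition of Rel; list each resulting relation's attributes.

Candidate keys of the original relation: {BatchNo, SupplierID}, {Material, PlantID}, {Material, SupplierID}, {SupplierID, Weight}.
{BatchNo, Material, PlantID, SupplierID, Weight}: {Material} determines {BatchNo, Material} here but is not a superkey — split on Material → BatchNo, giving {BatchNo, Material} and {Material, PlantID, SupplierID, Weight}.
{BatchNo, Material} is in BCNF.
{Material, PlantID, SupplierID, Weight} is in BCNF.

{BatchNo, Material}; {Material, PlantID, SupplierID, Weight}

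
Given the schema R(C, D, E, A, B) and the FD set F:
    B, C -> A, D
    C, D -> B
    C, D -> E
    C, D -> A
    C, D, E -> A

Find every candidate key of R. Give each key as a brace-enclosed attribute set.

No FD produces {C}, so it must be in every candidate key.
{B, C}⁺ = {A, B, C, D, E} — all of the relation — so {B, C} is a candidate key.
{C, D}⁺ = {A, B, C, D, E} — all of the relation — so {C, D} is a candidate key.
These are minimal and exhaustive — every other superkey contains one of them.

{B, C}, {C, D}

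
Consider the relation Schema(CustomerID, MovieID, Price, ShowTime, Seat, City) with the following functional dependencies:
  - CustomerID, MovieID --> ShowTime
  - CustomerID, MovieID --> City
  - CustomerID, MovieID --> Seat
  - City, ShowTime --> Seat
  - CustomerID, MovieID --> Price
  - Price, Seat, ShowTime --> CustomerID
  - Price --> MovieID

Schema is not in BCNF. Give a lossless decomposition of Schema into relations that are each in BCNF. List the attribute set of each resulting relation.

{City, CustomerID, Price, ShowTime}; {City, Seat, ShowTime}; {MovieID, Price}

Candidate keys of the original relation: {City, Price, ShowTime}, {CustomerID, MovieID}, {CustomerID, Price}, {Price, Seat, ShowTime}.
{City, CustomerID, MovieID, Price, Seat, ShowTime}: {City, ShowTime} determines {City, Seat, ShowTime} here but is not a superkey — split on City, ShowTime --> Seat, giving {City, Seat, ShowTime} and {City, CustomerID, MovieID, Price, ShowTime}.
{City, Seat, ShowTime}: every determinant is a superkey — BCNF.
{City, CustomerID, MovieID, Price, ShowTime}: {Price} determines {MovieID, Price} here but is not a superkey — split on Price --> MovieID, giving {MovieID, Price} and {City, CustomerID, Price, ShowTime}.
{MovieID, Price}: every determinant is a superkey — BCNF.
{City, CustomerID, Price, ShowTime}: every determinant is a superkey — BCNF.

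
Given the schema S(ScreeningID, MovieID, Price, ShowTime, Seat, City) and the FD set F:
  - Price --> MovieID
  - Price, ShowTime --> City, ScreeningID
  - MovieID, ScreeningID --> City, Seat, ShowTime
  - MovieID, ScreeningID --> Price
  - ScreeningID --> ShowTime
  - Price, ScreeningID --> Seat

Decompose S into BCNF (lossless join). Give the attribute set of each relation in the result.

Candidate keys of the original relation: {MovieID, ScreeningID}, {Price, ScreeningID}, {Price, ShowTime}.
Within {City, MovieID, Price, ScreeningID, Seat, ShowTime}: {Price}⁺ ∩ {City, MovieID, Price, ScreeningID, Seat, ShowTime} = {MovieID, Price}, not the whole set, so Price --> MovieID violates BCNF; decompose into {MovieID, Price} and {City, Price, ScreeningID, Seat, ShowTime}.
{MovieID, Price}: every determinant is a superkey — BCNF.
Within {City, Price, ScreeningID, Seat, ShowTime}: {ScreeningID}⁺ ∩ {City, Price, ScreeningID, Seat, ShowTime} = {ScreeningID, ShowTime}, not the whole set, so ScreeningID --> ShowTime violates BCNF; decompose into {ScreeningID, ShowTime} and {City, Price, ScreeningID, Seat}.
{ScreeningID, ShowTime}: every determinant is a superkey — BCNF.
{City, Price, ScreeningID, Seat}: every determinant is a superkey — BCNF.

{City, Price, ScreeningID, Seat}; {MovieID, Price}; {ScreeningID, ShowTime}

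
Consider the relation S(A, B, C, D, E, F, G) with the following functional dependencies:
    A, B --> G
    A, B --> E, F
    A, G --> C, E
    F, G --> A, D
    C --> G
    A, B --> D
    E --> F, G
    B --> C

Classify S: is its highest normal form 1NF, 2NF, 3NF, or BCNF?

Candidate keys: {A, B}, {B, E}, {B, F}. Prime attributes: {A, B, E, F}.
A, G --> C, E breaks BCNF: {A, G}⁺ = {A, C, D, E, F, G}, so {A, G} is not a superkey.
Because {C} is non-prime and the left side of A, G --> C, E is not a superkey, the relation is not in 3NF.
{B} is a proper subset of the key {A, B}, and {B}⁺ contains the non-prime attributes {C, G} — a partial dependency, so 2NF is violated.

1NF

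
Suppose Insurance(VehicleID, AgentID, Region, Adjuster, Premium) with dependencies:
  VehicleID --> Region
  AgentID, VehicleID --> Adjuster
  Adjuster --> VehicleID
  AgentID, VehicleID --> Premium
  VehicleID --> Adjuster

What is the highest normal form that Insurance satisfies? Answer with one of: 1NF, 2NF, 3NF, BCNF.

Candidate keys: {Adjuster, AgentID}, {AgentID, VehicleID}. Prime attributes: {Adjuster, AgentID, VehicleID}.
VehicleID --> Region: {VehicleID}⁺ = {Adjuster, Region, VehicleID}, which is not all of the attributes, so the left side is not a superkey — BCNF is violated.
VehicleID --> Region has non-prime {Region} on the right and a non-superkey on the left, so 3NF fails.
Since {Adjuster} ⊂ {Adjuster, AgentID} and {Adjuster}⁺ ⊇ {Region} with {Region} non-prime, there is a partial dependency; 2NF fails.

1NF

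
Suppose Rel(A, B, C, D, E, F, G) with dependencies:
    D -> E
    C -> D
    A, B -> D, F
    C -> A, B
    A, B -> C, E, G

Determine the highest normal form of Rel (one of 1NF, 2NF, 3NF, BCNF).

Candidate keys: {A, B}, {C}. Prime attributes: {A, B, C}.
For D -> E we have {D}⁺ = {D, E}; {D} is not a superkey, so BCNF fails.
Because {E} is non-prime and the left side of D -> E is not a superkey, the relation is not in 3NF.
No proper subset of a key has a non-prime attribute in its closure, so there is no partial dependency; 2NF holds.

2NF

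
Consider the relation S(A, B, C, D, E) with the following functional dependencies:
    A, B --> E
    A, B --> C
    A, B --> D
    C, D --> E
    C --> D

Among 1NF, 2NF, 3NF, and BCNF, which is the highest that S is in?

2NF

Candidate key: {A, B}. Prime attributes: {A, B}.
C, D --> E breaks BCNF: {C, D}⁺ = {C, D, E}, so {C, D} is not a superkey.
C, D --> E determines the non-prime attribute {E} from a non-superkey — 3NF is violated.
No proper subset of a key has a non-prime attribute in its closure, so there is no partial dependency; 2NF holds.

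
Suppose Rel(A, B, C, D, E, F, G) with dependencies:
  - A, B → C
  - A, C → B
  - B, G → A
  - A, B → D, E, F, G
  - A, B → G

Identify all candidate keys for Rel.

Closure of {A, B} is {A, B, C, D, E, F, G}, the whole schema; {A, B} is a candidate key.
Closure of {A, C} is {A, B, C, D, E, F, G}, the whole schema; {A, C} is a candidate key.
Closure of {B, G} is {A, B, C, D, E, F, G}, the whole schema; {B, G} is a candidate key.
No proper subset of any of these is a key, and no other minimal superkey exists.

{A, B}, {A, C}, {B, G}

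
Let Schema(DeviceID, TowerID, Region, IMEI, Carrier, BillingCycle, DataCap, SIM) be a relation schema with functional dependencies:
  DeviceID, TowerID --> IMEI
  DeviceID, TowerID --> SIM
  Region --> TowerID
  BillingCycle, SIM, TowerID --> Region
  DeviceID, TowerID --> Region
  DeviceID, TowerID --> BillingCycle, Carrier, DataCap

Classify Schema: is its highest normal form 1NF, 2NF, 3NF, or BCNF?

Candidate keys: {DeviceID, Region}, {DeviceID, TowerID}. Prime attributes: {DeviceID, Region, TowerID}.
Region --> TowerID: {Region}⁺ = {Region, TowerID}, which is not all of the attributes, so the left side is not a superkey — BCNF is violated.
Since {TowerID} ⊆ prime attributes and every other non-superkey FD also has a prime right side, the schema is in 3NF.

3NF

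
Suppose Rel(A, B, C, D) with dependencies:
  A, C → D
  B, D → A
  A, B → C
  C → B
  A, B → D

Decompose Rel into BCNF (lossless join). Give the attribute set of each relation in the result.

Candidate keys of the original relation: {A, B}, {A, C}, {B, D}, {C, D}.
{A, B, C, D}: {C} determines {B, C} here but is not a superkey — split on C → B, giving {B, C} and {A, C, D}.
{B, C} is in BCNF.
{A, C, D} is in BCNF.

{A, C, D}; {B, C}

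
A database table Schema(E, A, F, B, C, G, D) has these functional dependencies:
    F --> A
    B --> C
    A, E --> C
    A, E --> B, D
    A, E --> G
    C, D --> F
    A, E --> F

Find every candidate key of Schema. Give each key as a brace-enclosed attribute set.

Attributes never on any right-hand side: {E} — every candidate key must contain it.
{A, E}⁺ = {A, B, C, D, E, F, G} — all of the relation — so {A, E} is a candidate key.
{E, F}⁺ = {A, B, C, D, E, F, G} — all of the relation — so {E, F} is a candidate key.
{B, D, E}⁺ = {A, B, C, D, E, F, G} — all of the relation — so {B, D, E} is a candidate key.
{C, D, E}⁺ = {A, B, C, D, E, F, G} — all of the relation — so {C, D, E} is a candidate key.
These are minimal and exhaustive — every other superkey contains one of them.

{A, E}, {B, D, E}, {C, D, E}, {E, F}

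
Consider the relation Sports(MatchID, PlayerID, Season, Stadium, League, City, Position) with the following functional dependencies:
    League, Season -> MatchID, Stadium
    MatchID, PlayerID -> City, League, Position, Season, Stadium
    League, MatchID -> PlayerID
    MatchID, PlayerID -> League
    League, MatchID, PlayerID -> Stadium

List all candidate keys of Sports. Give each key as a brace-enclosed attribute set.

{League, MatchID}, {League, Season}, {MatchID, PlayerID}

{League, MatchID}⁺ = {City, League, MatchID, PlayerID, Position, Season, Stadium}, which is every attribute, so {League, MatchID} is a candidate key.
{League, Season}⁺ = {City, League, MatchID, PlayerID, Position, Season, Stadium}, which is every attribute, so {League, Season} is a candidate key.
{MatchID, PlayerID}⁺ = {City, League, MatchID, PlayerID, Position, Season, Stadium}, which is every attribute, so {MatchID, PlayerID} is a candidate key.
No proper subset of any of these is a key, and no other minimal superkey exists.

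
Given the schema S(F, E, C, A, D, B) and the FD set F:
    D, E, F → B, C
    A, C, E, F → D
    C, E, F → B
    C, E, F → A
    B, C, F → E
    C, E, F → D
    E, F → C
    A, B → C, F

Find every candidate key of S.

Closure of {A, B} is {A, B, C, D, E, F}, the whole schema; {A, B} is a candidate key.
Closure of {E, F} is {A, B, C, D, E, F}, the whole schema; {E, F} is a candidate key.
Closure of {B, C, F} is {A, B, C, D, E, F}, the whole schema; {B, C, F} is a candidate key.
Any other superkey properly contains one of these, so there are no further candidate keys.

{A, B}, {B, C, F}, {E, F}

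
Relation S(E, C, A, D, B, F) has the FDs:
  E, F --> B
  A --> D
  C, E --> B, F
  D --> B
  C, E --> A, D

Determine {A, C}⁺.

Start with {A, C}.
A --> D applies; add {D} → now {A, C, D}.
D --> B applies; add {B} → now {A, B, C, D}.
No further FD applies.

{A, B, C, D}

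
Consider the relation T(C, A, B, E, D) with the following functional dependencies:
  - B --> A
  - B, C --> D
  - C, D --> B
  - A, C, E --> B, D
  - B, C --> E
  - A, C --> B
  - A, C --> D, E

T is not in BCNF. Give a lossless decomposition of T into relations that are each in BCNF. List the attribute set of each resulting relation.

{A, B}; {B, C, D, E}

Candidate keys of the original relation: {A, C}, {B, C}, {C, D}.
{A, B, C, D, E}: {B} determines {A, B} here but is not a superkey — split on B --> A, giving {A, B} and {B, C, D, E}.
{A, B}: every determinant is a superkey — BCNF.
{B, C, D, E}: every determinant is a superkey — BCNF.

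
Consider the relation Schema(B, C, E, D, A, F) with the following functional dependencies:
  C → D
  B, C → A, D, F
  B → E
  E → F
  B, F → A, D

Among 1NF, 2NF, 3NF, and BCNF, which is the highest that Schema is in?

1NF

Candidate key: {B, C}. Prime attributes: {B, C}.
C → D: {C}⁺ = {C, D}, which is not all of the attributes, so the left side is not a superkey — BCNF is violated.
C → D has non-prime {D} on the right and a non-superkey on the left, so 3NF fails.
The proper key subset {B} of {B, C} determines non-prime {A, D, E, F}, so the relation is not even in 2NF.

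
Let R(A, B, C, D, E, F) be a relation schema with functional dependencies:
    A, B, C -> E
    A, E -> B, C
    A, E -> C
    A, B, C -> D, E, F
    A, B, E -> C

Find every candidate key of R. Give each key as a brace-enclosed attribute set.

{A, B, C}, {A, E}

{A} never appears on the right of any FD, so every key must include it.
{A, E}⁺ = {A, B, C, D, E, F}, which is every attribute, so {A, E} is a candidate key.
{A, B, C}⁺ = {A, B, C, D, E, F}, which is every attribute, so {A, B, C} is a candidate key.
Any other superkey properly contains one of these, so there are no further candidate keys.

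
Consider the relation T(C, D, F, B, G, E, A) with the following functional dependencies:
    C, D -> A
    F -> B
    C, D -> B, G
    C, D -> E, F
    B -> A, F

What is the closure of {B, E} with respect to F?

{A, B, E, F}

Start with {B, E}.
B -> A, F applies; add {A, F} → now {A, B, E, F}.
No further FD applies.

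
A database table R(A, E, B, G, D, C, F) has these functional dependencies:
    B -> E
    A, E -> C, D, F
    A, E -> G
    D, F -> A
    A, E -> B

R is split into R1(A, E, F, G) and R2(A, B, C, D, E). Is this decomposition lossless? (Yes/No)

Yes

The shared attributes are {A, E} and {A, E}⁺ = {A, B, C, D, E, F, G}.
Since R1 ⊆ {A, B, C, D, E, F, G}, the intersection is a superkey of R1; the decomposition is lossless.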